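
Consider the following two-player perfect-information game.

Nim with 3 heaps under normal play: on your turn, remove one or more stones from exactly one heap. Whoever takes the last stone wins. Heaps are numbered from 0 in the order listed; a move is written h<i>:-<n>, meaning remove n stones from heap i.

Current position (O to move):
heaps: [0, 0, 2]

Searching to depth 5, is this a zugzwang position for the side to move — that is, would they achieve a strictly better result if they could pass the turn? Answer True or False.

zugzwang((0,0,2), O) = False

ply 1, O at (0,0,2) | h2:-1=-1→(0,0,1); h2:-2=+1→(0,0,0)*
ply 2: (0,0,0) is terminal -1 (X); from (0,0,2) depth 5
pass branch (X moves first from the same position):
  | ply 1, X at (0,0,2) | h2:-1=-1→(0,0,1); h2:-2=+1→(0,0,0)*
  | ply 2: (0,0,0) is terminal -1 (O); from (0,0,2) depth 5
O moving scores +1; O passing scores -1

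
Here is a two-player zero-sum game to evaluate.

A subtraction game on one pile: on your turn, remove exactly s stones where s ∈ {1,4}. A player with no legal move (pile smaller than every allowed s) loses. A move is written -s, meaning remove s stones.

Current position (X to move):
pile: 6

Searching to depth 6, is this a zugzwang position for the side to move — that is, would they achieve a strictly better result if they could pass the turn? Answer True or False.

ply 1, X at 6 | -1=+1→5*; -4=+1→2
ply 2, O at 5 | -1=-1→4*; -4=-1→1
ply 3, X at 4 | -1=-1→3; -4=+1→0*
ply 4: 0 is terminal -1 (O); from 6 depth 6
pass branch (O moves first from the same position):
  | ply 1, O at 6 | -1=+1→5*; -4=+1→2
  | ply 2, X at 5 | -1=-1→4*; -4=-1→1
  | ply 3, O at 4 | -1=-1→3; -4=+1→0*
  | ply 4: 0 is terminal -1 (X); from 6 depth 6
X moving scores +1; X passing scores -1

zugzwang(6, X) = False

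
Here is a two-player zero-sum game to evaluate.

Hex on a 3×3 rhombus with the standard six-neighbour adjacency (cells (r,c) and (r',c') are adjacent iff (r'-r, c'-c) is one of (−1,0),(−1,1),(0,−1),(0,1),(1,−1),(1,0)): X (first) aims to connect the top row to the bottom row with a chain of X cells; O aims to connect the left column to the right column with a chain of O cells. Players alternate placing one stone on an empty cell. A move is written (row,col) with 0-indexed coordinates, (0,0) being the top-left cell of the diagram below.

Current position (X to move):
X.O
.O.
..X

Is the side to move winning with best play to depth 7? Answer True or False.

X winning at [X.O/.O./..X]: False

ply 1, X at X.O/.O./..X | (0,1)=-1→XXO/.O./..X*; (1,0)=-1→X.O/XO./..X; (1,2)=-1→X.O/.OX/..X; (2,0)=-1→X.O/.O./X.X; (2,1)=-1→X.O/.O./.XX
ply 2, O at XXO/.O./..X | (1,0)=+1→XXO/OO./..X*; (1,2)=+1→XXO/.OO/..X; (2,0)=+1→XXO/.O./O.X; (2,1)=+1→XXO/.O./.OX
ply 3: XXO/OO./..X is terminal -1 (X); from X.O/.O./..X depth 7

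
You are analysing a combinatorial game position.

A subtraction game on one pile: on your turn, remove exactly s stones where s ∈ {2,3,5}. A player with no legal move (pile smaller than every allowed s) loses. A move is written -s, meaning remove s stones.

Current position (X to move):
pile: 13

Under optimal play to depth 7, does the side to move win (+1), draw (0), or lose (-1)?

value(13, X) = +1

[13] X move#1: -2:-1/11, -3:-1/10, -5:+1/8*
[8] O move#2: -2:-1/6*, -3:-1/5, -5:-1/3
[6] X move#3: -2:-1/4, -3:-1/3, -5:+1/1*
[1] end (terminal -1, O#4); searched 13 to 7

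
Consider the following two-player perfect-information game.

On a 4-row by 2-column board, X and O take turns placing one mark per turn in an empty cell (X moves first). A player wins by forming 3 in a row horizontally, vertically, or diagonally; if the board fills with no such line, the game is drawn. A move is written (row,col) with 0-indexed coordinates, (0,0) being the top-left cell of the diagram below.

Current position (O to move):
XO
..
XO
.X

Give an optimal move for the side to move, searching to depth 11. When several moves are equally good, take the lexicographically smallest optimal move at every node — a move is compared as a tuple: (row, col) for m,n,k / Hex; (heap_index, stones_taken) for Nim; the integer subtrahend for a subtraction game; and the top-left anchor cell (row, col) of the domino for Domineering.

ply 1, O at XO/../XO/.X | (1,0)=+0→XO/O./XO/.X; (1,1)=+1→XO/.O/XO/.X*; (3,0)=-1→XO/../XO/OX
ply 2: XO/.O/XO/.X is terminal -1 (X); from XO/../XO/.X depth 11

O's best at [XO/../XO/.X]: (1,1)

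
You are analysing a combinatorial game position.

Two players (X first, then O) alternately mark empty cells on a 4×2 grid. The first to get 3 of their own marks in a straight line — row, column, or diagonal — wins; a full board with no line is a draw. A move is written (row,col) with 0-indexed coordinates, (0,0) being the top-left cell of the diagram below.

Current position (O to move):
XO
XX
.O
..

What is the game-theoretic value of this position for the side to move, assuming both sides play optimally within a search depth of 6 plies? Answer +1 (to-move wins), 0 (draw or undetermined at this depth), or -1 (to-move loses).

ply 1, O at XO/XX/.O/.. | (2,0)=+0→XO/XX/OO/..*; (3,0)=-1→XO/XX/.O/O.; (3,1)=-1→XO/XX/.O/.O
ply 2, X at XO/XX/OO/.. | (3,0)=+0→XO/XX/OO/X.*; (3,1)=+0→XO/XX/OO/.X
ply 3, O at XO/XX/OO/X. | (3,1)=+0→XO/XX/OO/XO*
ply 4: XO/XX/OO/XO is terminal +0 (X); from XO/XX/.O/.. depth 6

value(XO/XX/.O/.., O) = 0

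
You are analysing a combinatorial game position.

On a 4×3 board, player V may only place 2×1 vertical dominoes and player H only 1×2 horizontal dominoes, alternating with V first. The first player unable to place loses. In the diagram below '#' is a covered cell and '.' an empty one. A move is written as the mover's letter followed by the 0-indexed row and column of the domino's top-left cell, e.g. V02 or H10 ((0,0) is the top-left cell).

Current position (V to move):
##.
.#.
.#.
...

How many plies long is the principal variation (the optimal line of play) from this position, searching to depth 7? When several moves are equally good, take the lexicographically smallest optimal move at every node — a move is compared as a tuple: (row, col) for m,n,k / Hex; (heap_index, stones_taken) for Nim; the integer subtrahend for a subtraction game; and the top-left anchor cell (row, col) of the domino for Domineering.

p1 V@[##./.#./.#./...]: V02[###/.##/.#./...]+1* V10[##./##./##./...]+1 V12[##./.##/.##/...]+1 V20[##./.#./##./#..]+1 V22[##./.#./.##/..#]+1
p2 H@[###/.##/.#./...]: H30[###/.##/.#./##.]-1* H31[###/.##/.#./.##]-1
p3 V@[###/.##/.#./##.]: V10[###/###/##./##.]+1* V22[###/.##/.##/###]+1
p4 H@[###/###/##./##.] terminal -1; root [##./.#./.#./...] d7

PV length from [##./.#./.#./...]: 3 plies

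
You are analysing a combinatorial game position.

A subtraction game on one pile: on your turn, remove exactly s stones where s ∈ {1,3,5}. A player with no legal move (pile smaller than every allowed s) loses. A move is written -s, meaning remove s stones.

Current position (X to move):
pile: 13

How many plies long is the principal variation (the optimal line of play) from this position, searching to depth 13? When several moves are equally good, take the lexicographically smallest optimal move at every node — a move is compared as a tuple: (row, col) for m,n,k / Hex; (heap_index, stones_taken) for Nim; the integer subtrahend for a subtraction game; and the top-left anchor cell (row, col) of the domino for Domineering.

PV length from [13]: 13 plies

[13] X move#1: -1:+1/12*, -3:+1/10, -5:+1/8
[12] O move#2: -1:-1/11*, -3:-1/9, -5:-1/7
[11] X move#3: -1:+1/10*, -3:+1/8, -5:+1/6
[10] O move#4: -1:-1/9*, -3:-1/7, -5:-1/5
[9] X move#5: -1:+1/8*, -3:+1/6, -5:+1/4
[8] O move#6: -1:-1/7*, -3:-1/5, -5:-1/3
[7] X move#7: -1:+1/6*, -3:+1/4, -5:+1/2
[6] O move#8: -1:-1/5*, -3:-1/3, -5:-1/1
[5] X move#9: -1:+1/4*, -3:+1/2, -5:+1/0
[4] O move#10: -1:-1/3*, -3:-1/1
[3] X move#11: -1:+1/2*, -3:+1/0
[2] O move#12: -1:-1/1*
[1] X move#13: -1:+1/0*
[0] end (terminal -1, O#14); searched 13 to 13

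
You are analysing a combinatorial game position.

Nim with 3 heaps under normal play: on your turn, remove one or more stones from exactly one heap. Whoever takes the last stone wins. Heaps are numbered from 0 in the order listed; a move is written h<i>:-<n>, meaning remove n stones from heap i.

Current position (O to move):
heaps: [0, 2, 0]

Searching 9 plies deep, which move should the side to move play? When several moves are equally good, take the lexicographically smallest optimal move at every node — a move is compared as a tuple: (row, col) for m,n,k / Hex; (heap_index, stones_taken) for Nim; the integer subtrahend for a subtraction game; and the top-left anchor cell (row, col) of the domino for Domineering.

O's best at [(0,2,0)]: h1:-2

p1 O@[(0,2,0)]: h1:-1[(0,1,0)]-1 h1:-2[(0,0,0)]+1*
p2 X@[(0,0,0)] terminal -1; root [(0,2,0)] d9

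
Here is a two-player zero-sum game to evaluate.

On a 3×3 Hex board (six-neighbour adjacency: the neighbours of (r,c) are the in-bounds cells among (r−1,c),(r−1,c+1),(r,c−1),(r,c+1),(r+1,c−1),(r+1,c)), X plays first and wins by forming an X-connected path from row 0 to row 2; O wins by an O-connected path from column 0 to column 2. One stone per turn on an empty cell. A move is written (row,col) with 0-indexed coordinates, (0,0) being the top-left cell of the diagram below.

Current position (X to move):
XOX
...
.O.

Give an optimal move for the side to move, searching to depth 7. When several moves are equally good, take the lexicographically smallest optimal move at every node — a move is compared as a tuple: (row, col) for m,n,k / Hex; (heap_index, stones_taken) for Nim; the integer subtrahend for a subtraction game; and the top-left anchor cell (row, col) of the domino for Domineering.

p1 X@[XOX/.../.O.]: (1,0)[XOX/X../.O.]-1 (1,1)[XOX/.X./.O.]-1 (1,2)[XOX/..X/.O.]+1* (2,0)[XOX/.../XO.]+1 (2,2)[XOX/.../.OX]+1
p2 O@[XOX/..X/.O.]: (1,0)[XOX/O.X/.O.]-1* (1,1)[XOX/.OX/.O.]-1 (2,0)[XOX/..X/OO.]-1 (2,2)[XOX/..X/.OO]-1
p3 X@[XOX/O.X/.O.]: (1,1)[XOX/OXX/.O.]+1* (2,0)[XOX/O.X/XO.]+1 (2,2)[XOX/O.X/.OX]+1
p4 O@[XOX/OXX/.O.]: (2,0)[XOX/OXX/OO.]-1* (2,2)[XOX/OXX/.OO]-1
p5 X@[XOX/OXX/OO.]: (2,2)[XOX/OXX/OOX]+1*
p6 O@[XOX/OXX/OOX] terminal -1; root [XOX/.../.O.] d7

X's best at [XOX/.../.O.]: (1,2)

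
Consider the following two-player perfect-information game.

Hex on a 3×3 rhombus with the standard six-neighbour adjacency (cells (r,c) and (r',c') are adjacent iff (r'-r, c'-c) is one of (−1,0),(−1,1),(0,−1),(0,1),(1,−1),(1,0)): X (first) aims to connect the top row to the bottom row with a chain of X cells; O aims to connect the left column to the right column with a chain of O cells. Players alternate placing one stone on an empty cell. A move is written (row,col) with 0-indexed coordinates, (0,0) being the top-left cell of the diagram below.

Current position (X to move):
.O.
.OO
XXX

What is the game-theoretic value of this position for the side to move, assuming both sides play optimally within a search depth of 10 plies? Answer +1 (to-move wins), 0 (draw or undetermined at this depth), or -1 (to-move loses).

value(.O./.OO/XXX, X) = -1

p1 X@[.O./.OO/XXX]: (0,0)[XO./.OO/XXX]-1* (0,2)[.OX/.OO/XXX]-1 (1,0)[.O./XOO/XXX]-1
p2 O@[XO./.OO/XXX]: (0,2)[XOO/.OO/XXX]-1 (1,0)[XO./OOO/XXX]+1*
p3 X@[XO./OOO/XXX] terminal -1; root [.O./.OO/XXX] d10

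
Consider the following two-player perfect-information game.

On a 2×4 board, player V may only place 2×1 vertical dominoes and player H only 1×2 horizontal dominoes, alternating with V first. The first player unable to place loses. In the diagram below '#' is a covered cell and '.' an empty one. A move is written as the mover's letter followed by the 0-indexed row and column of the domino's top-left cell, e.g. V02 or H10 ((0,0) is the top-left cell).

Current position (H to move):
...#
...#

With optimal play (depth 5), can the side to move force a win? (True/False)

ply 1, H at ...#/...# | H00=+1→##.#/...#*; H01=+1→.###/...#; H10=+1→...#/##.#; H11=+1→...#/.###
ply 2, V at ##.#/...# | V02=-1→####/..##*
ply 3, H at ####/..## | H10=+1→####/####*
ply 4: ####/#### is terminal -1 (V); from ...#/...# depth 5

H winning at [...#/...#]: True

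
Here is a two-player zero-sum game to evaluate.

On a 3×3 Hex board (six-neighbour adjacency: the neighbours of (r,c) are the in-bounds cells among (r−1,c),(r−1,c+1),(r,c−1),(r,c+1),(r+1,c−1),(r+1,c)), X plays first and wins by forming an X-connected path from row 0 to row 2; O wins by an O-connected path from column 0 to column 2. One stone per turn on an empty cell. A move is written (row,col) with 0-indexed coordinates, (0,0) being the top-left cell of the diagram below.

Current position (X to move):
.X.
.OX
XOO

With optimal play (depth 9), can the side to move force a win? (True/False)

[.X./.OX/XOO] X move#1: (0,0):-1/XX./.OX/XOO, (0,2):-1/.XX/.OX/XOO, (1,0):+1/.X./XOX/XOO*
[.X./XOX/XOO] end (terminal -1, O#2); searched .X./.OX/XOO to 9

X winning at [.X./.OX/XOO]: True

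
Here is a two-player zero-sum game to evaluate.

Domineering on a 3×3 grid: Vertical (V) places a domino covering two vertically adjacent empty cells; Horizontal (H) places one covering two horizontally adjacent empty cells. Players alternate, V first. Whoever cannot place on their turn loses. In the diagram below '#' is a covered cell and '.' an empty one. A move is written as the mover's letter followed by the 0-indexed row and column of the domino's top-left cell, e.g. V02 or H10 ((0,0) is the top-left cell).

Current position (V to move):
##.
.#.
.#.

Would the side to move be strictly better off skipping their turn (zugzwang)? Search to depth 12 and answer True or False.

zugzwang(##./.#./.#., V) = False

p1 V@[##./.#./.#.]: V02[###/.##/.#.]+1* V10[##./##./##.]+1 V12[##./.##/.##]+1
p2 H@[###/.##/.#.] terminal -1; root [##./.#./.#.] d12
if V skipped the turn, H would face:
~ p1 H@[##./.#./.#.] terminal -1; root [##./.#./.#.] d12
compare (V): move=+1 vs pass=+1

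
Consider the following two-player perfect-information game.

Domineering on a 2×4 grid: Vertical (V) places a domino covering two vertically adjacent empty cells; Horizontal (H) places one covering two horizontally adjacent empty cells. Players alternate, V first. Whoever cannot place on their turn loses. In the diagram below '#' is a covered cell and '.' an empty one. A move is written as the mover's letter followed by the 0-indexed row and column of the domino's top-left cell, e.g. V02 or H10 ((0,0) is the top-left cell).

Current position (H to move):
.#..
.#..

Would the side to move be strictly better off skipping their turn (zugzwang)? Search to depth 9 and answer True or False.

zugzwang(.#../.#.., H) = False

ply 1, H at .#../.#.. | H02=+1→.###/.#..*; H12=+1→.#../.###
ply 2, V at .###/.#.. | V00=-1→####/##..*
ply 3, H at ####/##.. | H12=+1→####/####*
ply 4: ####/#### is terminal -1 (V); from .#../.#.. depth 9
if H skipped the turn, V would face:
~ ply 1, V at .#../.#.. | V00=-1→##../##..; V02=+1→.##./.##.*; V03=+1→.#.#/.#.#
~ ply 2: .##./.##. is terminal -1 (H); from .#../.#.. depth 9
compare (H): move=+1 vs pass=-1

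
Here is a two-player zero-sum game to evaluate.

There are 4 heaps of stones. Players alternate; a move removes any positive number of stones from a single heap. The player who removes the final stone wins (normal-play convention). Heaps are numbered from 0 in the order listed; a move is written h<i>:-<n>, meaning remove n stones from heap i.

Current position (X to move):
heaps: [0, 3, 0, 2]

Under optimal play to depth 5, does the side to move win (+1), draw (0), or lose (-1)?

value((0,3,0,2), X) = +1

[(0,3,0,2)] X move#1: h1:-1:+1/(0,2,0,2)*, h1:-2:-1/(0,1,0,2), h1:-3:-1/(0,0,0,2), h3:-1:-1/(0,3,0,1), h3:-2:-1/(0,3,0,0)
[(0,2,0,2)] O move#2: h1:-1:-1/(0,1,0,2)*, h1:-2:-1/(0,0,0,2), h3:-1:-1/(0,2,0,1), h3:-2:-1/(0,2,0,0)
[(0,1,0,2)] X move#3: h1:-1:-1/(0,0,0,2), h3:-1:+1/(0,1,0,1)*, h3:-2:-1/(0,1,0,0)
[(0,1,0,1)] O move#4: h1:-1:-1/(0,0,0,1)*, h3:-1:-1/(0,1,0,0)
[(0,0,0,1)] X move#5: h3:-1:+1/(0,0,0,0)*
[(0,0,0,0)] end (terminal -1, O#6); searched (0,3,0,2) to 5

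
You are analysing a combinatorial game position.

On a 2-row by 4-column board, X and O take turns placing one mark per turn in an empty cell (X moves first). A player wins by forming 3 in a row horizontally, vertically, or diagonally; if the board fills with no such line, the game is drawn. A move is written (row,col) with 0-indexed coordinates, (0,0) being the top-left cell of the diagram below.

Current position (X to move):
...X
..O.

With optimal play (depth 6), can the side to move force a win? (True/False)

X winning at [...X/..O.]: False

p1 X@[...X/..O.]: (0,0)[X..X/..O.]-1 (0,1)[.X.X/..O.]+0* (0,2)[..XX/..O.]+0 (1,0)[...X/X.O.]+0 (1,1)[...X/.XO.]+0 (1,3)[...X/..OX]+0
p2 O@[.X.X/..O.]: (0,0)[OX.X/..O.]-1 (0,2)[.XOX/..O.]+0* (1,0)[.X.X/O.O.]-1 (1,1)[.X.X/.OO.]-1 (1,3)[.X.X/..OO]-1
p3 X@[.XOX/..O.]: (0,0)[XXOX/..O.]-1 (1,0)[.XOX/X.O.]+0* (1,1)[.XOX/.XO.]+0 (1,3)[.XOX/..OX]+0
p4 O@[.XOX/X.O.]: (0,0)[OXOX/X.O.]+0* (1,1)[.XOX/XOO.]+0 (1,3)[.XOX/X.OO]+0
p5 X@[OXOX/X.O.]: (1,1)[OXOX/XXO.]+0* (1,3)[OXOX/X.OX]+0
p6 O@[OXOX/XXO.]: (1,3)[OXOX/XXOO]+0*
p7 X@[OXOX/XXOO] terminal +0; root [...X/..O.] d6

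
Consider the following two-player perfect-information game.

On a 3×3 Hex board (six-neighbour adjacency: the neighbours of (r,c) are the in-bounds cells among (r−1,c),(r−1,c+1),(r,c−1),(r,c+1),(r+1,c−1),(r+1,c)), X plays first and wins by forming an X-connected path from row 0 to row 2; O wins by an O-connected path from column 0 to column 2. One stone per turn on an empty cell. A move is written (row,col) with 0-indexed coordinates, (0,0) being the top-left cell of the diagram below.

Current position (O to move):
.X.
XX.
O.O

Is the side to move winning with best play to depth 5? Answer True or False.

O winning at [.X./XX./O.O]: True

[.X./XX./O.O] O move#1: (0,0):-1/OX./XX./O.O, (0,2):-1/.XO/XX./O.O, (1,2):-1/.X./XXO/O.O, (2,1):+1/.X./XX./OOO*
[.X./XX./OOO] end (terminal -1, X#2); searched .X./XX./O.O to 5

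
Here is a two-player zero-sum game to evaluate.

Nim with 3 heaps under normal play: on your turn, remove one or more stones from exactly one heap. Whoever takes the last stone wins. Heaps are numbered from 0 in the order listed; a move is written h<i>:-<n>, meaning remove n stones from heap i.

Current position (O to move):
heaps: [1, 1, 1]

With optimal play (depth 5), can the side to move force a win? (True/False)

O winning at [(1,1,1)]: True

[(1,1,1)] O move#1: h0:-1:+1/(0,1,1)*, h1:-1:+1/(1,0,1), h2:-1:+1/(1,1,0)
[(0,1,1)] X move#2: h1:-1:-1/(0,0,1)*, h2:-1:-1/(0,1,0)
[(0,0,1)] O move#3: h2:-1:+1/(0,0,0)*
[(0,0,0)] end (terminal -1, X#4); searched (1,1,1) to 5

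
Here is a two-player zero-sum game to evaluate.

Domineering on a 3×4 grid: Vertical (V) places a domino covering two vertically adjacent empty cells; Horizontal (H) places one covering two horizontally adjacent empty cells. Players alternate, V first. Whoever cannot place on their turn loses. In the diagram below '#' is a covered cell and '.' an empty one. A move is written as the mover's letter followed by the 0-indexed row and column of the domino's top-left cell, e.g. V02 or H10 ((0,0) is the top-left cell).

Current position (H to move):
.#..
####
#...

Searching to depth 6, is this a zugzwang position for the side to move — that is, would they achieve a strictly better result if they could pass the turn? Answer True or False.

[.#../####/#...] H move#1: H02:+1/.###/####/#...*, H21:+1/.#../####/###., H22:+1/.#../####/#.##
[.###/####/#...] end (terminal -1, V#2); searched .#../####/#... to 6
pass branch (V moves first from the same position):
  | [.#../####/#...] end (terminal -1, V#1); searched .#../####/#... to 6
H moving scores +1; H passing scores +1

zugzwang(.#../####/#..., H) = False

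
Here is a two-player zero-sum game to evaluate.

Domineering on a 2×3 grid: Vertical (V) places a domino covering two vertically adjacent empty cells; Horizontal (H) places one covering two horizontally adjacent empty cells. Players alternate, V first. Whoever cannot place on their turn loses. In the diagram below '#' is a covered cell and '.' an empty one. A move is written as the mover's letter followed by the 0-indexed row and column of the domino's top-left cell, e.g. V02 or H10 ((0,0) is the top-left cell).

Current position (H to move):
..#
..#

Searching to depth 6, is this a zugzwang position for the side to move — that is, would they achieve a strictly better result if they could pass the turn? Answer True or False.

p1 H@[..#/..#]: H00[###/..#]+1* H10[..#/###]+1
p2 V@[###/..#] terminal -1; root [..#/..#] d6
suppose H passes — search the same position with V to move:
pass> p1 V@[..#/..#]: V00[#.#/#.#]+1* V01[.##/.##]+1
pass> p2 H@[#.#/#.#] terminal -1; root [..#/..#] d6
for H: play +1, pass -1

zugzwang(..#/..#, H) = False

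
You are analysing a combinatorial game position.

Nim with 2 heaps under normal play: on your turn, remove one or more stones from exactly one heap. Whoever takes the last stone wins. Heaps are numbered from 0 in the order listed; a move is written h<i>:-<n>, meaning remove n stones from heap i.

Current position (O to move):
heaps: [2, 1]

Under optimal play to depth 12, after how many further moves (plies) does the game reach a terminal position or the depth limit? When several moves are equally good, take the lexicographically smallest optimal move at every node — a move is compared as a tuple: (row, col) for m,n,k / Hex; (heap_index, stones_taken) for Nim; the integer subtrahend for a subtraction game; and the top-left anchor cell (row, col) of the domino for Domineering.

PV length from [(2,1)]: 3 plies

ply 1, O at (2,1) | h0:-1=+1→(1,1)*; h0:-2=-1→(0,1); h1:-1=-1→(2,0)
ply 2, X at (1,1) | h0:-1=-1→(0,1)*; h1:-1=-1→(1,0)
ply 3, O at (0,1) | h1:-1=+1→(0,0)*
ply 4: (0,0) is terminal -1 (X); from (2,1) depth 12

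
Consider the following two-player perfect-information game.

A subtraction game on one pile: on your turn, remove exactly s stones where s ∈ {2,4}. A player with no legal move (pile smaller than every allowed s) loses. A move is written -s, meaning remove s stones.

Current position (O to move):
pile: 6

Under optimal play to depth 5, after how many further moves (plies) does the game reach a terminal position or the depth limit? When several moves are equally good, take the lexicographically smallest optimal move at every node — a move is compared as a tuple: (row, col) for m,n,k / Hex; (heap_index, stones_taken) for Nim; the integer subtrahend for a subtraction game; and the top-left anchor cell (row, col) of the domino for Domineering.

p1 O@[6]: -2[4]-1* -4[2]-1
p2 X@[4]: -2[2]-1 -4[0]+1*
p3 O@[0] terminal -1; root [6] d5

PV length from [6]: 2 plies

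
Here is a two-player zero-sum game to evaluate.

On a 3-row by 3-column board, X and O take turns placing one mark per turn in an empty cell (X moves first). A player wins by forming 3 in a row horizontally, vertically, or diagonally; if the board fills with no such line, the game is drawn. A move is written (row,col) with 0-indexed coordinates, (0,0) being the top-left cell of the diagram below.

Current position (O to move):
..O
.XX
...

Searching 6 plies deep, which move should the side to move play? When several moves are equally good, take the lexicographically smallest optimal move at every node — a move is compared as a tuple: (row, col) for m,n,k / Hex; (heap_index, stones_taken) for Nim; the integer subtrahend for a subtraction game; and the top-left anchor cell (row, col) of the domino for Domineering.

O's best at [..O/.XX/...]: (1,0)

[..O/.XX/...] O move#1: (0,0):-1/O.O/.XX/..., (0,1):-1/.OO/.XX/..., (1,0):+0/..O/OXX/...*, (2,0):-1/..O/.XX/O.., (2,1):-1/..O/.XX/.O., (2,2):-1/..O/.XX/..O
[..O/OXX/...] X move#2: (0,0):+0/X.O/OXX/...*, (0,1):+0/.XO/OXX/..., (2,0):+0/..O/OXX/X.., (2,1):+0/..O/OXX/.X., (2,2):-1/..O/OXX/..X
[X.O/OXX/...] O move#3: (0,1):-1/XOO/OXX/..., (2,0):-1/X.O/OXX/O.., (2,1):-1/X.O/OXX/.O., (2,2):+0/X.O/OXX/..O*
[X.O/OXX/..O] X move#4: (0,1):+0/XXO/OXX/..O*, (2,0):+0/X.O/OXX/X.O, (2,1):+0/X.O/OXX/.XO
[XXO/OXX/..O] O move#5: (2,0):-1/XXO/OXX/O.O, (2,1):+0/XXO/OXX/.OO*
[XXO/OXX/.OO] X move#6: (2,0):+0/XXO/OXX/XOO*
[XXO/OXX/XOO] end (terminal +0, O#7); searched ..O/.XX/... to 6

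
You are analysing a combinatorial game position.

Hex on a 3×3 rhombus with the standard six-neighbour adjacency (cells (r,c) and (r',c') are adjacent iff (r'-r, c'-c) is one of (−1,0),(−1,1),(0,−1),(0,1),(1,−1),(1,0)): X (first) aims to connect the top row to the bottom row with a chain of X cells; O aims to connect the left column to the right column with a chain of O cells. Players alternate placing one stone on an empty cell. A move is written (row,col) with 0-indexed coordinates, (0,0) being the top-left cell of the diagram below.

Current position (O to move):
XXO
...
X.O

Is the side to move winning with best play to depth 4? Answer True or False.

p1 O@[XXO/.../X.O]: (1,0)[XXO/O../X.O]-1* (1,1)[XXO/.O./X.O]-1 (1,2)[XXO/..O/X.O]-1 (2,1)[XXO/.../XOO]-1
p2 X@[XXO/O../X.O]: (1,1)[XXO/OX./X.O]+1* (1,2)[XXO/O.X/X.O]-1 (2,1)[XXO/O../XXO]-1
p3 O@[XXO/OX./X.O] terminal -1; root [XXO/.../X.O] d4

O winning at [XXO/.../X.O]: False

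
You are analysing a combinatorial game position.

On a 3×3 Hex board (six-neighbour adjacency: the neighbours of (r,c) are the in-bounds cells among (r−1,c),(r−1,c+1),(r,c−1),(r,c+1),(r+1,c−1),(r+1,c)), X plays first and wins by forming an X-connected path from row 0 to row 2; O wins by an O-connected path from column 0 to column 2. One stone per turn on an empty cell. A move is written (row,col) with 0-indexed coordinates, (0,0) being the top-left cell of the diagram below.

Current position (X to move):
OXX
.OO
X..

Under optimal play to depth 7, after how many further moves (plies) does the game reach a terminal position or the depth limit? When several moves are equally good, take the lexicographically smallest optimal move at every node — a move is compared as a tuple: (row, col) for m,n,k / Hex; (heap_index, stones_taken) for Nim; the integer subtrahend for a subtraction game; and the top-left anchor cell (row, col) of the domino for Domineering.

PV length from [OXX/.OO/X..]: 1 ply

p1 X@[OXX/.OO/X..]: (1,0)[OXX/XOO/X..]+1* (2,1)[OXX/.OO/XX.]-1 (2,2)[OXX/.OO/X.X]-1
p2 O@[OXX/XOO/X..] terminal -1; root [OXX/.OO/X..] d7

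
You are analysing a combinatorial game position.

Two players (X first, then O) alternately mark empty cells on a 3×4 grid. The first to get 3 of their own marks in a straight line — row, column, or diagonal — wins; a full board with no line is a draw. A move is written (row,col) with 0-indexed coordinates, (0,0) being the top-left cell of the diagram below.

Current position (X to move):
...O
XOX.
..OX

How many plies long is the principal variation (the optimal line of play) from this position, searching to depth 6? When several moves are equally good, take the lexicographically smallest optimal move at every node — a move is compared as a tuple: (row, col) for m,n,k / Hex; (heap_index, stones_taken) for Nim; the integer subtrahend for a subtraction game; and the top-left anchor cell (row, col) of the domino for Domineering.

PV length from [...O/XOX./..OX]: 3 plies

p1 X@[...O/XOX./..OX]: (0,0)[X..O/XOX./..OX]+1* (0,1)[.X.O/XOX./..OX]+1 (0,2)[..XO/XOX./..OX]-1 (1,3)[...O/XOXX/..OX]-1 (2,0)[...O/XOX./X.OX]-1 (2,1)[...O/XOX./.XOX]-1
p2 O@[X..O/XOX./..OX]: (0,1)[XO.O/XOX./..OX]-1* (0,2)[X.OO/XOX./..OX]-1 (1,3)[X..O/XOXO/..OX]-1 (2,0)[X..O/XOX./O.OX]-1 (2,1)[X..O/XOX./.OOX]-1
p3 X@[XO.O/XOX./..OX]: (0,2)[XOXO/XOX./..OX]-1 (1,3)[XO.O/XOXX/..OX]-1 (2,0)[XO.O/XOX./X.OX]+1* (2,1)[XO.O/XOX./.XOX]-1
p4 O@[XO.O/XOX./X.OX] terminal -1; root [...O/XOX./..OX] d6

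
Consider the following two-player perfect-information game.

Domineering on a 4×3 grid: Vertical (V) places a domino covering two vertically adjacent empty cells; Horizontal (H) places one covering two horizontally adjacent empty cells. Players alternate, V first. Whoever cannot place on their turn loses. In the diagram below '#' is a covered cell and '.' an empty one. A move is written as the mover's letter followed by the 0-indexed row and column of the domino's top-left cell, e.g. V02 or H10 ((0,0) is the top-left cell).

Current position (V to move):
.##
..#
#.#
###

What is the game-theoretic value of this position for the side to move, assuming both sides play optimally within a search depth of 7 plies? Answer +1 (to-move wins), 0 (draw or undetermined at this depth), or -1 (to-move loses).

value(.##/..#/#.#/###, V) = +1

ply 1, V at .##/..#/#.#/### | V00=+1→###/#.#/#.#/###*; V11=+1→.##/.##/###/###
ply 2: ###/#.#/#.#/### is terminal -1 (H); from .##/..#/#.#/### depth 7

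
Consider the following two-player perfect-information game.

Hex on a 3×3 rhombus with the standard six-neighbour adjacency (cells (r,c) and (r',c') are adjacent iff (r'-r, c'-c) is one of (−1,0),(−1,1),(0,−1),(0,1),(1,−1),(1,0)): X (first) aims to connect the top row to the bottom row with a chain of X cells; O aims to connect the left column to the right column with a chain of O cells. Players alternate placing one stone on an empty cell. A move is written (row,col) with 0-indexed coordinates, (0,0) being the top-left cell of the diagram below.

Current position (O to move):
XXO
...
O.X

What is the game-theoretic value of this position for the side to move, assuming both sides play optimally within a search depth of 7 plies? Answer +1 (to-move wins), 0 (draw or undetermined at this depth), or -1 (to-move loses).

value(XXO/.../O.X, O) = +1

ply 1, O at XXO/.../O.X | (1,0)=-1→XXO/O../O.X; (1,1)=+1→XXO/.O./O.X*; (1,2)=+1→XXO/..O/O.X; (2,1)=+1→XXO/.../OOX
ply 2: XXO/.O./O.X is terminal -1 (X); from XXO/.../O.X depth 7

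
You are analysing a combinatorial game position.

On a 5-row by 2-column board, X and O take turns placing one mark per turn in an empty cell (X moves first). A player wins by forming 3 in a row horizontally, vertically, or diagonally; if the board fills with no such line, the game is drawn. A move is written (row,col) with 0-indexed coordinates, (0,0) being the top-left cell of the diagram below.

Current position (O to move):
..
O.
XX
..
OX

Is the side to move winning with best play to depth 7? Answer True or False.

p1 O@[../O./XX/../OX]: (0,0)[O./O./XX/../OX]-1 (0,1)[.O/O./XX/../OX]-1 (1,1)[../OO/XX/../OX]-1 (3,0)[../O./XX/O./OX]-1 (3,1)[../O./XX/.O/OX]+0*
p2 X@[../O./XX/.O/OX]: (0,0)[X./O./XX/.O/OX]+0* (0,1)[.X/O./XX/.O/OX]+0 (1,1)[../OX/XX/.O/OX]+0 (3,0)[../O./XX/XO/OX]+0
p3 O@[X./O./XX/.O/OX]: (0,1)[XO/O./XX/.O/OX]+0* (1,1)[X./OO/XX/.O/OX]+0 (3,0)[X./O./XX/OO/OX]+0
p4 X@[XO/O./XX/.O/OX]: (1,1)[XO/OX/XX/.O/OX]+0* (3,0)[XO/O./XX/XO/OX]+0
p5 O@[XO/OX/XX/.O/OX]: (3,0)[XO/OX/XX/OO/OX]+0*
p6 X@[XO/OX/XX/OO/OX] terminal +0; root [../O./XX/../OX] d7

O winning at [../O./XX/../OX]: False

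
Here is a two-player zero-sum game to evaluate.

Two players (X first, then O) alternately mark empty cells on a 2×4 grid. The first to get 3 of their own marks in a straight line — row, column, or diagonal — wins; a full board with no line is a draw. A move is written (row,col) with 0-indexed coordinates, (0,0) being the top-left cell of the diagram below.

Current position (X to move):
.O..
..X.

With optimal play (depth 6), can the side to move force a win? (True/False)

ply 1, X at .O../..X. | (0,0)=+0→XO../..X.; (0,2)=+0→.OX./..X.; (0,3)=+0→.O.X/..X.; (1,0)=+0→.O../X.X.; (1,1)=+1→.O../.XX.*; (1,3)=+0→.O../..XX
ply 2, O at .O../.XX. | (0,0)=-1→OO../.XX.*; (0,2)=-1→.OO./.XX.; (0,3)=-1→.O.O/.XX.; (1,0)=-1→.O../OXX.; (1,3)=-1→.O../.XXO
ply 3, X at OO../.XX. | (0,2)=+1→OOX./.XX.*; (0,3)=-1→OO.X/.XX.; (1,0)=+1→OO../XXX.; (1,3)=+1→OO../.XXX
ply 4, O at OOX./.XX. | (0,3)=-1→OOXO/.XX.*; (1,0)=-1→OOX./OXX.; (1,3)=-1→OOX./.XXO
ply 5, X at OOXO/.XX. | (1,0)=+1→OOXO/XXX.*; (1,3)=+1→OOXO/.XXX
ply 6: OOXO/XXX. is terminal -1 (O); from .O../..X. depth 6

X winning at [.O../..X.]: True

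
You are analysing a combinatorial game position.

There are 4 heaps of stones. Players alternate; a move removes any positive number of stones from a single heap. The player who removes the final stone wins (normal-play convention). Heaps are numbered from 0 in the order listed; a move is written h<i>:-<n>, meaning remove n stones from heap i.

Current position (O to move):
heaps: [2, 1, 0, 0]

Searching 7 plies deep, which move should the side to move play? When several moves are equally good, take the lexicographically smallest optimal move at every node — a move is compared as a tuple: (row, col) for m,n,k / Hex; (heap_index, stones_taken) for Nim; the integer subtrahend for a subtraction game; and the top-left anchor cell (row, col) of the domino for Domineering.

O's best at [(2,1,0,0)]: h0:-1

[(2,1,0,0)] O move#1: h0:-1:+1/(1,1,0,0)*, h0:-2:-1/(0,1,0,0), h1:-1:-1/(2,0,0,0)
[(1,1,0,0)] X move#2: h0:-1:-1/(0,1,0,0)*, h1:-1:-1/(1,0,0,0)
[(0,1,0,0)] O move#3: h1:-1:+1/(0,0,0,0)*
[(0,0,0,0)] end (terminal -1, X#4); searched (2,1,0,0) to 7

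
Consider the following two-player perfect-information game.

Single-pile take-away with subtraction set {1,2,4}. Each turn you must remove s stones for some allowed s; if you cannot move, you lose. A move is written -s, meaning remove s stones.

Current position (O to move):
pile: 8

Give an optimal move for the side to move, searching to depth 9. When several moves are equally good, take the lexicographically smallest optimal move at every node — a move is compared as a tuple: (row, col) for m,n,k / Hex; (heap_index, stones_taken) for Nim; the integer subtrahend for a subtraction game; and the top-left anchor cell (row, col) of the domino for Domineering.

O's best at [8]: -2

[8] O move#1: -1:-1/7, -2:+1/6*, -4:-1/4
[6] X move#2: -1:-1/5*, -2:-1/4, -4:-1/2
[5] O move#3: -1:-1/4, -2:+1/3*, -4:-1/1
[3] X move#4: -1:-1/2*, -2:-1/1
[2] O move#5: -1:-1/1, -2:+1/0*
[0] end (terminal -1, X#6); searched 8 to 9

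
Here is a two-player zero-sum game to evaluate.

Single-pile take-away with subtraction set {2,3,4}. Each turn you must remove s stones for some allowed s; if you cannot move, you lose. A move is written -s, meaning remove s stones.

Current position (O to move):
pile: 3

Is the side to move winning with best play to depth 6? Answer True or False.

O winning at [3]: True

ply 1, O at 3 | -2=+1→1*; -3=+1→0
ply 2: 1 is terminal -1 (X); from 3 depth 6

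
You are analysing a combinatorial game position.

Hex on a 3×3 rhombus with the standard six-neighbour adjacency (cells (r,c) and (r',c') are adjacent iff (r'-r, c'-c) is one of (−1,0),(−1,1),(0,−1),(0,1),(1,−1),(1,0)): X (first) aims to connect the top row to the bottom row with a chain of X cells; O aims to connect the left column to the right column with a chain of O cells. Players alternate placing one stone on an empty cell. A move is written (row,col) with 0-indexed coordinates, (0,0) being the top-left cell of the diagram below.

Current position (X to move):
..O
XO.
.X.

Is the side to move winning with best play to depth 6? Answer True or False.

X winning at [..O/XO./.X.]: True

p1 X@[..O/XO./.X.]: (0,0)[X.O/XO./.X.]-1 (0,1)[.XO/XO./.X.]-1 (1,2)[..O/XOX/.X.]-1 (2,0)[..O/XO./XX.]+1* (2,2)[..O/XO./.XX]-1
p2 O@[..O/XO./XX.]: (0,0)[O.O/XO./XX.]-1* (0,1)[.OO/XO./XX.]-1 (1,2)[..O/XOO/XX.]-1 (2,2)[..O/XO./XXO]-1
p3 X@[O.O/XO./XX.]: (0,1)[OXO/XO./XX.]+1* (1,2)[O.O/XOX/XX.]-1 (2,2)[O.O/XO./XXX]-1
p4 O@[OXO/XO./XX.] terminal -1; root [..O/XO./.X.] d6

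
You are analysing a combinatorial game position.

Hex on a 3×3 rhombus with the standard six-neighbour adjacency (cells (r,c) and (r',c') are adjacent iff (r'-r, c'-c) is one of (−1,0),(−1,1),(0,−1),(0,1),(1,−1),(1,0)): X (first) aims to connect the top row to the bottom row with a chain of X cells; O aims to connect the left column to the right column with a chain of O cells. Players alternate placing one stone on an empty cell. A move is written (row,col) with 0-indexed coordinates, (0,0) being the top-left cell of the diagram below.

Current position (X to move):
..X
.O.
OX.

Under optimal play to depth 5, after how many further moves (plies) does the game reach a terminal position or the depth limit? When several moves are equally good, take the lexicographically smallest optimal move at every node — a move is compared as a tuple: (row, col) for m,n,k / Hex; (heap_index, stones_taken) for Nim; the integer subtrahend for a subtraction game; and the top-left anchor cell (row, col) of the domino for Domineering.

PV length from [..X/.O./OX.]: 1 ply

ply 1, X at ..X/.O./OX. | (0,0)=-1→X.X/.O./OX.; (0,1)=-1→.XX/.O./OX.; (1,0)=-1→..X/XO./OX.; (1,2)=+1→..X/.OX/OX.*; (2,2)=-1→..X/.O./OXX
ply 2: ..X/.OX/OX. is terminal -1 (O); from ..X/.O./OX. depth 5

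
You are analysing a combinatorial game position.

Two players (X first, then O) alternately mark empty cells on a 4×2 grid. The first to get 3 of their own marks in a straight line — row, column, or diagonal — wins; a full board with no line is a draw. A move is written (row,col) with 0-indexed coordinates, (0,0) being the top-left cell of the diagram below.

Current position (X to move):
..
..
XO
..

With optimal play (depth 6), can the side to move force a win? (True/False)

ply 1, X at ../../XO/.. | (0,0)=+0→X./../XO/..; (0,1)=+0→.X/../XO/..; (1,0)=+1→../X./XO/..*; (1,1)=+0→../.X/XO/..; (3,0)=+0→../../XO/X.; (3,1)=+0→../../XO/.X
ply 2, O at ../X./XO/.. | (0,0)=-1→O./X./XO/..*; (0,1)=-1→.O/X./XO/..; (1,1)=-1→../XO/XO/..; (3,0)=-1→../X./XO/O.; (3,1)=-1→../X./XO/.O
ply 3, X at O./X./XO/.. | (0,1)=+0→OX/X./XO/..; (1,1)=+0→O./XX/XO/..; (3,0)=+1→O./X./XO/X.*; (3,1)=+0→O./X./XO/.X
ply 4: O./X./XO/X. is terminal -1 (O); from ../../XO/.. depth 6

X winning at [../../XO/..]: True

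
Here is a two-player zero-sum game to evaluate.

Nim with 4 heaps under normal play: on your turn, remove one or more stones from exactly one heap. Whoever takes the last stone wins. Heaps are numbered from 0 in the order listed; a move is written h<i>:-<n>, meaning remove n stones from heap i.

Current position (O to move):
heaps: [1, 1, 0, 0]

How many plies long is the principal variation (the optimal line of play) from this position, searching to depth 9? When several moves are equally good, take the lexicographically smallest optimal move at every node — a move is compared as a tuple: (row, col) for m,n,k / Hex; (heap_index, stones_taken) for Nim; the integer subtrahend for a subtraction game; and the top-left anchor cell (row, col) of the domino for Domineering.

[(1,1,0,0)] O move#1: h0:-1:-1/(0,1,0,0)*, h1:-1:-1/(1,0,0,0)
[(0,1,0,0)] X move#2: h1:-1:+1/(0,0,0,0)*
[(0,0,0,0)] end (terminal -1, O#3); searched (1,1,0,0) to 9

PV length from [(1,1,0,0)]: 2 plies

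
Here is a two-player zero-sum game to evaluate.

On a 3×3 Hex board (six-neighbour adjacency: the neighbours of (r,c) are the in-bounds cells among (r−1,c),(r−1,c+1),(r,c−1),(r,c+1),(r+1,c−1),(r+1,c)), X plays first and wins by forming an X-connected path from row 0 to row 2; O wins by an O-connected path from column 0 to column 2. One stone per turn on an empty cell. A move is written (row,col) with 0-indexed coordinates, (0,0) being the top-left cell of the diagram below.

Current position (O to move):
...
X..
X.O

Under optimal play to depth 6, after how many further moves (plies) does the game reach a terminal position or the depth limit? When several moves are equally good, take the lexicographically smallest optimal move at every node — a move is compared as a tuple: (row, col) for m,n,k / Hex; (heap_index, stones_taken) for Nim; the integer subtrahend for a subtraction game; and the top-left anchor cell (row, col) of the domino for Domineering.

PV length from [.../X../X.O]: 2 plies

[.../X../X.O] O move#1: (0,0):-1/O../X../X.O*, (0,1):-1/.O./X../X.O, (0,2):-1/..O/X../X.O, (1,1):-1/.../XO./X.O, (1,2):-1/.../X.O/X.O, (2,1):-1/.../X../XOO
[O../X../X.O] X move#2: (0,1):+1/OX./X../X.O*, (0,2):+1/O.X/X../X.O, (1,1):+1/O../XX./X.O, (1,2):+1/O../X.X/X.O, (2,1):+1/O../X../XXO
[OX./X../X.O] end (terminal -1, O#3); searched .../X../X.O to 6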